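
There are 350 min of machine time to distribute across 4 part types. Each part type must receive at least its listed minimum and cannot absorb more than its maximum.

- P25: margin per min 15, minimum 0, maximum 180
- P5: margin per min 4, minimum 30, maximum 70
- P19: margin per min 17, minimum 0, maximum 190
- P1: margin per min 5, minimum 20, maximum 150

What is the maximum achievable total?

Meeting every minimum uses 0+30+0+20 = 50 min, leaving 300.
Order the part types by margin per min: P19 17 > P25 15 > P1 5 > P5 4.
P19: +190 to 190 (cap) — 110 left.
P25 has room for 180 more but only 110 remain, so it gets 110.
Total = 15×110 + 4×30 + 17×190 + 5×20 = 5100.

5100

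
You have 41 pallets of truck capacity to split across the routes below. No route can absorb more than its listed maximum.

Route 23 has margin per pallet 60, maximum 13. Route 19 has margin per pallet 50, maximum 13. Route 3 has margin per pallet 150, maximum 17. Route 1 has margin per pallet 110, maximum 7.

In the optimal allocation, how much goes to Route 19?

4

Highest margin per pallet first: Route 3 150 > Route 1 110 > Route 23 60 > Route 19 50.
Route 3 takes 17 to reach its cap of 17 ; 24 left.
Route 1 takes 7 to reach its cap of 7 ; 17 left.
Route 23: +13 to 13 (cap) ; 4 left.
Route 19: +4 (room for 13) → 4. Pool exhausted.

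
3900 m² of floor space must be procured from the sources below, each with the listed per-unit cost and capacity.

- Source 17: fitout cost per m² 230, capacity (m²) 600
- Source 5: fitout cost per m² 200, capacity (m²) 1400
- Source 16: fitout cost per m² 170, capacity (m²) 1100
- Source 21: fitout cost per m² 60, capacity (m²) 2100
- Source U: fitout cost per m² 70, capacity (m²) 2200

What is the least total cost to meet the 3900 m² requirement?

252000

Cheapest first:
Source 21 at 60: take all 2100 m² → 1800 still needed.
Source U at 70: take 1800 of its 2200 → requirement met.
Source 16, Source 5, Source 17: unused.
Cost = 2100×60 + 1800×70 = 252000.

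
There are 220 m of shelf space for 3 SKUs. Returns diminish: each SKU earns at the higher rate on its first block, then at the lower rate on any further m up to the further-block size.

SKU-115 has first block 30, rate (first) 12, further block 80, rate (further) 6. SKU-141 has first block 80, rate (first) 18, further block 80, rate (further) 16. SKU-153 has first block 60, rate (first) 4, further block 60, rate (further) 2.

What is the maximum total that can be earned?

Treat each block as its own option and order by rate: SKU-141/first 18 > SKU-141/second 16 > SKU-115/first 12 > SKU-115/second 6 > SKU-153/first 4 > SKU-153/second 2.
SKU-141 first at 18: fill all 80 — 140 left.
SKU-141/second (16): +80 — 60 left.
SKU-115 first at 12: fill all 30 — 30 left.
30 remain; put them into SKU-115 second at 6.
Total = 18×80 + 16×80 + 12×30 + 6×30 = 3260.

3260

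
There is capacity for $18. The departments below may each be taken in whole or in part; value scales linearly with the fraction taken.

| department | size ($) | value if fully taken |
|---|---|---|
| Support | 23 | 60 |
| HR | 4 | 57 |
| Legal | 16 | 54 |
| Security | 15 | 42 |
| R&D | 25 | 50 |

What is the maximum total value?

104.25

Best value per unit of size first: HR 57/4≈14.2, Legal 54/16≈3.38, Security 42/15≈2.8, Support 60/23≈2.61, R&D 50/25≈2.
Take all of HR (4 $, value 57) — 14 $ left.
Only 14 $ remain; take 14/16 of Legal for value 54×14/16 = 47.25.
Total value = 104.25.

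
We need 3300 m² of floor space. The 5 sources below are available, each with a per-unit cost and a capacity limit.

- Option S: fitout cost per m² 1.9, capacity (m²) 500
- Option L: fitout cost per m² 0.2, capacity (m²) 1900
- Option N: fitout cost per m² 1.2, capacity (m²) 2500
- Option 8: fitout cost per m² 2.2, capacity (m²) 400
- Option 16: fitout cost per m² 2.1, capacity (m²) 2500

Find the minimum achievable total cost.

2060

Cheapest first:
Option L (0.2): use full 1900 → 1400 m² to go.
Option N at 1.2: take 1400 of its 2500 → requirement met.
Option S, Option 16, Option 8: unused.
Cost = 1900×0.2 + 1400×1.2 = 2060.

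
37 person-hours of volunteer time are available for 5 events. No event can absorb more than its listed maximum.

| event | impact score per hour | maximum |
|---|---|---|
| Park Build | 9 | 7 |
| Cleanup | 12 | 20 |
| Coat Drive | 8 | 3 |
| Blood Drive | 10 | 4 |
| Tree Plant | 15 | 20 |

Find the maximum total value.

504

Order the events by impact score per hour: Tree Plant 15 > Cleanup 12 > Blood Drive 10 > Park Build 9 > Coat Drive 8.
Tree Plant takes 20 to reach its cap of 20 → 17 left.
Only 17 left; Cleanup takes them to reach 17.
Total = 12×17 + 15×20 = 504.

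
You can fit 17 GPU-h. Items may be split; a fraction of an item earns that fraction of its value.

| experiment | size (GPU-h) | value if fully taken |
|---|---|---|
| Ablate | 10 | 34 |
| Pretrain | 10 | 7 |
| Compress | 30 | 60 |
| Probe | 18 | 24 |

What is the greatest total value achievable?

48

Best value per unit of size first: Ablate 34/10≈3.4, Compress 60/30≈2, Probe 24/18≈1.33, Pretrain 7/10≈0.7.
Take all of Ablate (10 GPU-h, value 34) ; 7 GPU-h left.
Fill the last 7 GPU-h with part of Compress: 7/30 of it earns 14.
Total value = 48.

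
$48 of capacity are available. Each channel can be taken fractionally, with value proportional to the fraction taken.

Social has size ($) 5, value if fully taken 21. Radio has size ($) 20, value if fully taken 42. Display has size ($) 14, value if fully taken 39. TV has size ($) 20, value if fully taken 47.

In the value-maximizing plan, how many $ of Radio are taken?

9

Best value per unit of size first: Social 21/5≈4.2, Display 39/14≈2.79, TV 47/20≈2.35, Radio 42/20≈2.1.
Social: take in full, 5 $ for value 21 → 43 left.
Take all of Display (14 $, value 39) → 29 $ left.
All 20 $ of TV fit (value 47) → 9 remain.
Fill the last 9 $ with part of Radio: 9/20 of it earns 18.9.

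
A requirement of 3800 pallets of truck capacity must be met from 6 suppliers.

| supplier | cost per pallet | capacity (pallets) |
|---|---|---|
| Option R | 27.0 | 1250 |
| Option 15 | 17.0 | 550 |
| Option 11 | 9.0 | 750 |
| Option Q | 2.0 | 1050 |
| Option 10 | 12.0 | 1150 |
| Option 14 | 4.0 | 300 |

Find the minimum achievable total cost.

33200

Use suppliers in increasing cost order.
Option Q at 2.0: take all 1050 pallets → 2750 still needed.
Option 14 at 4.0: take all 300 pallets → 2450 still needed.
Take 750 from Option 11 at 9.0 → need 1700 more.
Option 10 at 12.0: take all 1150 pallets → 550 still needed.
Take 550 from Option 15 at 17.0 → need 0 more.
Option R: unused.
Cost = 1050×2.0 + 300×4.0 + 750×9.0 + 1150×12.0 + 550×17.0 = 33200.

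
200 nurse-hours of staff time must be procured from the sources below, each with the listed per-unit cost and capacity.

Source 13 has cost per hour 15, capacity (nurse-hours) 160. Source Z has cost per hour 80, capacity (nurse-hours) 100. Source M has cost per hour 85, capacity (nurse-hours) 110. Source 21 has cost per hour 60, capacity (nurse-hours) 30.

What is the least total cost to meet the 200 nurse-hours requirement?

Use sources in increasing cost order.
Source 13 at 15: take all 160 nurse-hours ; 40 still needed.
Take 30 from Source 21 at 60 ; need 10 more.
Take 10 from Source Z at 80 to finish.
Source M: unused.
Cost = 160×15 + 30×60 + 10×80 = 5000.

5000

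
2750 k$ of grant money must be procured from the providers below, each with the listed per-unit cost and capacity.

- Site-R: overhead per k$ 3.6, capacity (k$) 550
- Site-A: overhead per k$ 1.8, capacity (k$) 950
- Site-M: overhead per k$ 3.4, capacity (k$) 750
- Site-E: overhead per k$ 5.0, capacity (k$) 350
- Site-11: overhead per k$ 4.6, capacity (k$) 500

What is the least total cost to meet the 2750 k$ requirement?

Use providers in increasing cost order.
Take 950 from Site-A at 1.8 ; need 1800 more.
Site-M (3.4): use full 750 ; 1050 k$ to go.
Site-R (3.6): use full 550 ; 500 k$ to go.
Take 500 from Site-11 at 4.6 ; need 0 more.
Site-E: unused.
Cost = 950×1.8 + 750×3.4 + 550×3.6 + 500×4.6 = 8540.

8540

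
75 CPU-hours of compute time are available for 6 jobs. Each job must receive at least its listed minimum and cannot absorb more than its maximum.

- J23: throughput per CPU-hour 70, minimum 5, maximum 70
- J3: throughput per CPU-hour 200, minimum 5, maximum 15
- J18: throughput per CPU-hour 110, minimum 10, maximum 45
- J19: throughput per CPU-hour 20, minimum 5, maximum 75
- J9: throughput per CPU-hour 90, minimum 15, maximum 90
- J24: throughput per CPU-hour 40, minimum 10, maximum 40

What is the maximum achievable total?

7950

Meeting every minimum uses 5+5+10+5+15+10 = 50 CPU-hours, leaving 25.
Highest throughput per CPU-hour first: J3 200 > J18 110 > J9 90 > J23 70 > J24 40 > J19 20.
J3 takes 10 more to reach its cap of 15 — 15 left.
Only 15 left; J18 takes them to reach 25.
Total = 70×5 + 200×15 + 110×25 + 20×5 + 90×15 + 40×10 = 7950.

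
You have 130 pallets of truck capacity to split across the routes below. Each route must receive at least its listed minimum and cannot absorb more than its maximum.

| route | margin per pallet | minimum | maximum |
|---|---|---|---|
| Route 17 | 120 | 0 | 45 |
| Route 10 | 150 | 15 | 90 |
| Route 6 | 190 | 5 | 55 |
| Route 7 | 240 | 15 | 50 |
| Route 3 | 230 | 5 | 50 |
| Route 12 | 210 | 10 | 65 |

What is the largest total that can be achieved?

Meeting every minimum uses 0+15+5+15+5+10 = 50 pallets, leaving 80.
Rank by margin per pallet: Route 7 240 > Route 3 230 > Route 12 210 > Route 6 190 > Route 10 150 > Route 17 120.
Route 7 takes 35 more to reach its cap of 50 → 45 left.
Route 3 takes 45 more to reach its cap of 50 → 0 left.
Total = 150×15 + 190×5 + 240×50 + 230×50 + 210×10 = 28800.

28800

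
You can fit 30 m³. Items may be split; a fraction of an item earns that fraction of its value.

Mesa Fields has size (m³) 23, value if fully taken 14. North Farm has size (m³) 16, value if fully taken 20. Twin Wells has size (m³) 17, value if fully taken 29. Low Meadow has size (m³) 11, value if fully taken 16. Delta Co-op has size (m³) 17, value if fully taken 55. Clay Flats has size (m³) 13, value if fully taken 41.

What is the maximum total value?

Rank by value-to-size ratio: Delta Co-op 55/17≈3.24, Clay Flats 41/13≈3.15, Twin Wells 29/17≈1.71, Low Meadow 16/11≈1.45, North Farm 20/16≈1.25, Mesa Fields 14/23≈0.609.
Delta Co-op: take in full, 17 m³ for value 55 → 13 left.
Take all of Clay Flats (13 m³, value 41) → 0 m³ left.
Total value = 96.

96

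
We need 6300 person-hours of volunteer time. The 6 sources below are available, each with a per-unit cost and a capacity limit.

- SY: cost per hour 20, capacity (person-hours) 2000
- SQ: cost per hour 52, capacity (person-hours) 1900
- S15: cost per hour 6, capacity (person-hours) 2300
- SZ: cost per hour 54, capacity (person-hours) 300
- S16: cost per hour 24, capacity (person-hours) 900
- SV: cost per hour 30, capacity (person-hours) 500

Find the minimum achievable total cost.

Fill from the cheapest source first.
Take 2300 from S15 at 6 ; need 4000 more.
SY (20): use full 2000 ; 2000 person-hours to go.
S16 (24): use full 900 ; 1100 person-hours to go.
Take 500 from SV at 30 ; need 600 more.
Take 600 from SQ at 52 to finish.
SZ: unused.
Cost = 2300×6 + 2000×20 + 900×24 + 500×30 + 600×52 = 121600.

121600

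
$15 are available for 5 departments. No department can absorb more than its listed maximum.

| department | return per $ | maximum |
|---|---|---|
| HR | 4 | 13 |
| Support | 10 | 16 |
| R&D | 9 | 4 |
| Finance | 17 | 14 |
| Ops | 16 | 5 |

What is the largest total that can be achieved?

Order the departments by return per $: Finance 17 > Ops 16 > Support 10 > R&D 9 > HR 4.
Finance: +14 to 14 (cap) ; 1 left.
Ops: +1 (room for 5) → 1. Pool exhausted.
Total = 17×14 + 16×1 = 254.

254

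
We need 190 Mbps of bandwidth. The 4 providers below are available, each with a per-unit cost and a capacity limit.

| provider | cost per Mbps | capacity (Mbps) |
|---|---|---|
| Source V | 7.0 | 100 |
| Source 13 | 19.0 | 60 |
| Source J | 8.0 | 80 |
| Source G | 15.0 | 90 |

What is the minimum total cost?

Cheapest first:
Take 100 from Source V at 7.0 ; need 90 more.
Take 80 from Source J at 8.0 ; need 10 more.
Source G at 15.0: take 10 of its 90 ; requirement met.
Source 13: unused.
Cost = 100×7.0 + 80×8.0 + 10×15.0 = 1490.

1490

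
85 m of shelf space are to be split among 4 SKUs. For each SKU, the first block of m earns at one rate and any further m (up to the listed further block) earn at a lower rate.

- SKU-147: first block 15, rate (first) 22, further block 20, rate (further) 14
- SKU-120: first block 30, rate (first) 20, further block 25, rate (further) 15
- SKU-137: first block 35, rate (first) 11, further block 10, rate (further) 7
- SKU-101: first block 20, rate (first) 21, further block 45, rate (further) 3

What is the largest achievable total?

1650

Rank every tier by rate: SKU-147/first 22 > SKU-101/first 21 > SKU-120/first 20 > SKU-120/second 15 > SKU-147/second 14 > SKU-137/first 11 > SKU-137/second 7 > SKU-101/second 3.
SKU-147 first at 22: fill all 15 — 70 left.
SKU-101 first at 21: fill all 20 — 50 left.
Fill SKU-120 first block (30 at 20) — 20 left.
20 remain; put them into SKU-120 second at 15.
Total = 22×15 + 21×20 + 20×30 + 15×20 = 1650.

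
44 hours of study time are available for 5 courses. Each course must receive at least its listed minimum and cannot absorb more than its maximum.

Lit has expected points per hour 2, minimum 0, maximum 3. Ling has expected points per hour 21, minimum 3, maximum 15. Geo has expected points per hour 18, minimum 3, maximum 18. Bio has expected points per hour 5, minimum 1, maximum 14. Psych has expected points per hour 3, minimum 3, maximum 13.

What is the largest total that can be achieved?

Meeting every minimum uses 0+3+3+1+3 = 10 hours, leaving 34.
Order the courses by expected points per hour: Ling 21 > Geo 18 > Bio 5 > Psych 3 > Lit 2.
Ling: +12 to 15 (cap) — 22 left.
Geo takes 15 more to reach its cap of 18 — 7 left.
Only 7 left; Bio takes them to reach 8.
Total = 21×15 + 18×18 + 5×8 + 3×3 = 688.

688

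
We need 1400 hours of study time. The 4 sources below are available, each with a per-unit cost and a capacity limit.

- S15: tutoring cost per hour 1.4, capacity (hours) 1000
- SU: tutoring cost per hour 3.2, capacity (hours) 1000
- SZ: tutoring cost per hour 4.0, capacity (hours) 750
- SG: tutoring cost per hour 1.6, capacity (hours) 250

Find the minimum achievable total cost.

2280

Fill from the cheapest source first.
Take 1000 from S15 at 1.4 — need 400 more.
SG at 1.6: take all 250 hours — 150 still needed.
SU (3.2): take the remaining 150 — done.
SZ: unused.
Cost = 1000×1.4 + 250×1.6 + 150×3.2 = 2280.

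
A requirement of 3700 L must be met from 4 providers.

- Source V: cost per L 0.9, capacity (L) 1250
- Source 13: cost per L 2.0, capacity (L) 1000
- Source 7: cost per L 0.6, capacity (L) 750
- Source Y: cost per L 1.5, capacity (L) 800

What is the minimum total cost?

Cheapest first:
Source 7 (0.6): use full 750 → 2950 L to go.
Source V (0.9): use full 1250 → 1700 L to go.
Source Y (1.5): use full 800 → 900 L to go.
Take 900 from Source 13 at 2.0 to finish.
Cost = 750×0.6 + 1250×0.9 + 800×1.5 + 900×2.0 = 4575.

4575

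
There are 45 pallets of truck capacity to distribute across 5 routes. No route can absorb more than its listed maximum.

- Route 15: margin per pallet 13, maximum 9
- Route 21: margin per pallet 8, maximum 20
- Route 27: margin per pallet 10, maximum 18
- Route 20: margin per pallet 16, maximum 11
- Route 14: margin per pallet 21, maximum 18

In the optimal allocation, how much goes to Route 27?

7

Rank by margin per pallet: Route 14 21 > Route 20 16 > Route 15 13 > Route 27 10 > Route 21 8.
Give Route 14 18 to hit its cap of 18 ; 27 left.
Route 20 takes 11 to reach its cap of 11 ; 16 left.
Route 15 takes 9 to reach its cap of 9 ; 7 left.
Route 27: +7 (room for 18) → 7. Pool exhausted.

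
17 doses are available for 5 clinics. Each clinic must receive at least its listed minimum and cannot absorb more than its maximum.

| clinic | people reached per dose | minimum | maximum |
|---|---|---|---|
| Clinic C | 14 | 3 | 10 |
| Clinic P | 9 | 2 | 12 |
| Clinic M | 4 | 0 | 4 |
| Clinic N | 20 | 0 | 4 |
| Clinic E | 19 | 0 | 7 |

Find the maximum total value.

287

Meeting every minimum uses 3+2+0+0+0 = 5 doses, leaving 12.
Rank by people reached per dose: Clinic N 20 > Clinic E 19 > Clinic C 14 > Clinic P 9 > Clinic M 4.
Give Clinic N 4 more to hit its cap of 4 ; 8 left.
Give Clinic E 7 more to hit its cap of 7 ; 1 left.
Clinic C: +1 (room for 7) → 4. Pool exhausted.
Total = 14×4 + 9×2 + 20×4 + 19×7 = 287.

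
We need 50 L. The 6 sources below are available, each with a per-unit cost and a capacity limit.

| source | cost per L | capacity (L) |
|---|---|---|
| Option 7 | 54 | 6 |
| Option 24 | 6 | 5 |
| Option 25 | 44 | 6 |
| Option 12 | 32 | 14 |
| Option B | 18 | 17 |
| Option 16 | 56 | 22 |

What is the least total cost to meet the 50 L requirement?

1484

Fill from the cheapest source first.
Option 24 at 6: take all 5 L → 45 still needed.
Option B (18): use full 17 → 28 L to go.
Option 12 (32): use full 14 → 14 L to go.
Option 25 (44): use full 6 → 8 L to go.
Take 6 from Option 7 at 54 → need 2 more.
Option 16 at 56: take 2 of its 22 → requirement met.
Cost = 5×6 + 17×18 + 14×32 + 6×44 + 6×54 + 2×56 = 1484.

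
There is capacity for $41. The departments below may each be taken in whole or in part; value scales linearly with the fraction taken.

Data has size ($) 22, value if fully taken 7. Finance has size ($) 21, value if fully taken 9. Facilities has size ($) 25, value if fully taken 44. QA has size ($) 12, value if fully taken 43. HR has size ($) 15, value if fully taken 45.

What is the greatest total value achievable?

Best value per unit of size first: QA 43/12≈3.58, HR 45/15≈3, Facilities 44/25≈1.76, Finance 9/21≈0.429, Data 7/22≈0.318.
QA: take in full, 12 $ for value 43 → 29 left.
Take all of HR (15 $, value 45) → 14 $ left.
14 $ left: a 14/25 share of Facilities gives 44×14/25 = 24.64.
Total value = 112.64.

112.64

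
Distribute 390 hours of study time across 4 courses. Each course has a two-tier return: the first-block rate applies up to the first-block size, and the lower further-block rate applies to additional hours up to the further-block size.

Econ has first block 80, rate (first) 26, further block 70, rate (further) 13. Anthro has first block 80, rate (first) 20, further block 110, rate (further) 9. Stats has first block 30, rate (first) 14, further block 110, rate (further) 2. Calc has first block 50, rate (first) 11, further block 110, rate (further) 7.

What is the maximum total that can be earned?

Order all 8 blocks by rate: Econ/tier1 26 > Anthro/tier1 20 > Stats/tier1 14 > Econ/tier2 13 > Calc/tier1 11 > Anthro/tier2 9 > Calc/tier2 7 > Stats/tier2 2.
Econ/tier1 (26): +80 ; 310 left.
Anthro/tier1 (20): +80 ; 230 left.
Fill Stats tier1 block (30 at 14) ; 200 left.
Econ tier2 at 13: fill all 70 ; 130 left.
Calc tier1 at 11: fill all 50 ; 80 left.
Anthro tier2 at 9: only 80 left, fill 80.
Total = 26×80 + 20×80 + 14×30 + 13×70 + 11×50 + 9×80 = 6280.

6280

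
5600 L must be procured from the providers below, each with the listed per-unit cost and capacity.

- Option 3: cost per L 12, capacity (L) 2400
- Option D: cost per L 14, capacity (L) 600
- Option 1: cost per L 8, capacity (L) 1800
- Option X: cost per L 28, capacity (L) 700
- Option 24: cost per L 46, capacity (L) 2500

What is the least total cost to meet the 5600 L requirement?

Fill from the cheapest provider first.
Option 1 (8): use full 1800 ; 3800 L to go.
Option 3 at 12: take all 2400 L ; 1400 still needed.
Take 600 from Option D at 14 ; need 800 more.
Take 700 from Option X at 28 ; need 100 more.
Option 24 (46): take the remaining 100 ; done.
Cost = 1800×8 + 2400×12 + 600×14 + 700×28 + 100×46 = 75800.

75800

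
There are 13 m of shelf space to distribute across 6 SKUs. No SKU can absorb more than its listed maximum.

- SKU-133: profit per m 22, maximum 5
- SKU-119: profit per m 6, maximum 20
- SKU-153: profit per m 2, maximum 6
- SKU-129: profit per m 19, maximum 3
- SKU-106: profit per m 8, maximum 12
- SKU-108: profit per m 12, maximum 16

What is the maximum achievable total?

Rank by profit per m: SKU-133 22 > SKU-129 19 > SKU-108 12 > SKU-106 8 > SKU-119 6 > SKU-153 2.
Give SKU-133 5 to hit its cap of 5 — 8 left.
SKU-129: +3 to 3 (cap) — 5 left.
Only 5 left; SKU-108 takes them to reach 5.
Total = 22×5 + 19×3 + 12×5 = 227.

227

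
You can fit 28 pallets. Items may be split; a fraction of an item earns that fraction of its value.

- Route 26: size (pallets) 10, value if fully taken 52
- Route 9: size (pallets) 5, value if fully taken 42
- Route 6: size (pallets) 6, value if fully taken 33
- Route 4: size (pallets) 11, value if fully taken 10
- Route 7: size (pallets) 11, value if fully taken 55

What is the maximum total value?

Rank by value-to-size ratio: Route 9 42/5≈8.4, Route 6 33/6≈5.5, Route 26 52/10≈5.2, Route 7 55/11≈5, Route 4 10/11≈0.909.
All 5 pallets of Route 9 fit (value 42) — 23 remain.
All 6 pallets of Route 6 fit (value 33) — 17 remain.
Take all of Route 26 (10 pallets, value 52) — 7 pallets left.
Only 7 pallets remain; take 7/11 of Route 7 for value 55×7/11 = 35.
Total value = 162.

162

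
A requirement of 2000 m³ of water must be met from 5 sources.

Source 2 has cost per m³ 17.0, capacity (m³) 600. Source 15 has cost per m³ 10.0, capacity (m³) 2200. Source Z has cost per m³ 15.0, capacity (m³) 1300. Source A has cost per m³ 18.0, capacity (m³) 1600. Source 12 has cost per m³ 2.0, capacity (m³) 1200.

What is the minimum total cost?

Cheapest first:
Source 12 (2.0): use full 1200 → 800 m³ to go.
Take 800 from Source 15 at 10.0 to finish.
Source Z, Source 2, Source A: unused.
Cost = 1200×2.0 + 800×10.0 = 10400.

10400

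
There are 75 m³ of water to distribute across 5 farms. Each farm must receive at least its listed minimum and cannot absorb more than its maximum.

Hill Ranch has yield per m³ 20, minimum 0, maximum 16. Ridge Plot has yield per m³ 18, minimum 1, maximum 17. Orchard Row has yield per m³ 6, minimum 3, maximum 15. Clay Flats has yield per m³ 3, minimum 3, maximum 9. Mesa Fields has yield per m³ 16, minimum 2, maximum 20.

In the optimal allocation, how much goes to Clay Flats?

7

Meeting every minimum uses 0+1+3+3+2 = 9 m³, leaving 66.
Highest yield per m³ first: Hill Ranch 20 > Ridge Plot 18 > Mesa Fields 16 > Orchard Row 6 > Clay Flats 3.
Hill Ranch: +16 to 16 (cap) → 50 left.
Ridge Plot takes 16 more to reach its cap of 17 → 34 left.
Mesa Fields takes 18 more to reach its cap of 20 → 16 left.
Orchard Row: +12 to 15 (cap) → 4 left.
Clay Flats has room for 6 more but only 4 remain, so it gets 7.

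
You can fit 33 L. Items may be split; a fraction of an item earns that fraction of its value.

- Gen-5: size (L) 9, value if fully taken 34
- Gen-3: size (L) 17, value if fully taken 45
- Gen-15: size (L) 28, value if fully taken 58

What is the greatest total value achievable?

93.5

Rank by value-to-size ratio: Gen-5 34/9≈3.78, Gen-3 45/17≈2.65, Gen-15 58/28≈2.07.
All 9 L of Gen-5 fit (value 34) — 24 remain.
All 17 L of Gen-3 fit (value 45) — 7 remain.
7 L left: a 7/28 share of Gen-15 gives 58×7/28 = 14.5.
Total value = 93.5.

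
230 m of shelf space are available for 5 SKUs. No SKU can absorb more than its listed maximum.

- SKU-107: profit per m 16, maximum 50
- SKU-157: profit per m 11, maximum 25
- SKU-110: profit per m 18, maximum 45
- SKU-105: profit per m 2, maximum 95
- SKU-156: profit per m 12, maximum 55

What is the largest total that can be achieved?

Order the SKUs by profit per m: SKU-110 18 > SKU-107 16 > SKU-156 12 > SKU-157 11 > SKU-105 2.
Give SKU-110 45 to hit its cap of 45 → 185 left.
SKU-107 takes 50 to reach its cap of 50 → 135 left.
Give SKU-156 55 to hit its cap of 55 → 80 left.
SKU-157: +25 to 25 (cap) → 55 left.
Only 55 left; SKU-105 takes them to reach 55.
Total = 16×50 + 11×25 + 18×45 + 2×55 + 12×55 = 2655.

2655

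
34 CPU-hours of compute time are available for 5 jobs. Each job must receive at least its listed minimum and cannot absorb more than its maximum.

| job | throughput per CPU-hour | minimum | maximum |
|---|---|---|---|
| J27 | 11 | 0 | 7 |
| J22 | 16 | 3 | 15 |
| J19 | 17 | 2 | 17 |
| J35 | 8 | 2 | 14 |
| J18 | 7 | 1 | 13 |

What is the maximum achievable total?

Meeting every minimum uses 0+3+2+2+1 = 8 CPU-hours, leaving 26.
Rank by throughput per CPU-hour: J19 17 > J22 16 > J27 11 > J35 8 > J18 7.
J19: +15 to 17 (cap) ; 11 left.
J22 has room for 12 more but only 11 remain, so it gets 14.
Total = 16×14 + 17×17 + 8×2 + 7×1 = 536.

536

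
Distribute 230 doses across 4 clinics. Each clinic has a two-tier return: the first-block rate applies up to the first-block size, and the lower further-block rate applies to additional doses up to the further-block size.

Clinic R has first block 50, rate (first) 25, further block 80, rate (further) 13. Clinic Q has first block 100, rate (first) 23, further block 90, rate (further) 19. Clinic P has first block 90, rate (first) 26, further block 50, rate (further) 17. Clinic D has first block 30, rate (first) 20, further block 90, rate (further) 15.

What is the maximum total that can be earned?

5660

Order all 8 blocks by rate: Clinic P/T1 26 > Clinic R/T1 25 > Clinic Q/T1 23 > Clinic D/T1 20 > Clinic Q/T2 19 > Clinic P/T2 17 > Clinic D/T2 15 > Clinic R/T2 13.
Clinic P T1 at 26: fill all 90 → 140 left.
Fill Clinic R T1 block (50 at 25) → 90 left.
90 remain; put them into Clinic Q T1 at 23.
Total = 26×90 + 25×50 + 23×90 = 5660.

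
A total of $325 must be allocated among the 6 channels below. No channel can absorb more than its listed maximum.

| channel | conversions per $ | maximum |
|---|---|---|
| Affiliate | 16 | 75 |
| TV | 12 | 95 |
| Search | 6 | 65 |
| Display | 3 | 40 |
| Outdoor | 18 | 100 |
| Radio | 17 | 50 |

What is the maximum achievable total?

5020

Order the channels by conversions per $: Outdoor 18 > Radio 17 > Affiliate 16 > TV 12 > Search 6 > Display 3.
Give Outdoor 100 to hit its cap of 100 — 225 left.
Radio takes 50 to reach its cap of 50 — 175 left.
Give Affiliate 75 to hit its cap of 75 — 100 left.
Give TV 95 to hit its cap of 95 — 5 left.
Search: +5 (room for 65) → 5. Pool exhausted.
Total = 16×75 + 12×95 + 6×5 + 18×100 + 17×50 = 5020.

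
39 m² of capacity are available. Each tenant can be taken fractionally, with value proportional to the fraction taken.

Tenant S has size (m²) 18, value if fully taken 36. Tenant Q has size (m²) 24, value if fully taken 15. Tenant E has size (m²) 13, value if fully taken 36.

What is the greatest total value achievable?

Sort by value density: Tenant E 36/13≈2.77, Tenant S 36/18≈2, Tenant Q 15/24≈0.625.
Tenant E: take in full, 13 m² for value 36 → 26 left.
Tenant S: take in full, 18 m² for value 36 → 8 left.
Only 8 m² remain; take 8/24 of Tenant Q for value 15×8/24 = 5.
Total value = 77.

77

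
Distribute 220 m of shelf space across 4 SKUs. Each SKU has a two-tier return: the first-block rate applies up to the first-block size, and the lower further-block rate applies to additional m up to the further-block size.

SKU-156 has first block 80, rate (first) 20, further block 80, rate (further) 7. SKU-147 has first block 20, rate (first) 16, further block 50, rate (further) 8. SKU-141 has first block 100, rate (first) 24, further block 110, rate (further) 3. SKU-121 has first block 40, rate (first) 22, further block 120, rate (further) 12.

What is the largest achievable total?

Order all 8 blocks by rate: SKU-141/first 24 > SKU-121/first 22 > SKU-156/first 20 > SKU-147/first 16 > SKU-121/second 12 > SKU-147/second 8 > SKU-156/second 7 > SKU-141/second 3.
SKU-141/first (24): +100 → 120 left.
SKU-121 first at 22: fill all 40 → 80 left.
Fill SKU-156 first block (80 at 20) → 0 left.
Total = 24×100 + 22×40 + 20×80 = 4880.

4880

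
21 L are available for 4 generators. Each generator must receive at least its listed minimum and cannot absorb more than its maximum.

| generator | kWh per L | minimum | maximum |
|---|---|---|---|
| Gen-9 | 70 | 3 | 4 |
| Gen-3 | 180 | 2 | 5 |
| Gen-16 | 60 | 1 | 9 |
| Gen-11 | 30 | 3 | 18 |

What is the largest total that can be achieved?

Meeting every minimum uses 3+2+1+3 = 9 L, leaving 12.
Rank by kWh per L: Gen-3 180 > Gen-9 70 > Gen-16 60 > Gen-11 30.
Gen-3: +3 to 5 (cap) → 9 left.
Gen-9 takes 1 more to reach its cap of 4 → 8 left.
Gen-16: +8 to 9 (cap) → 0 left.
Total = 70×4 + 180×5 + 60×9 + 30×3 = 1810.

1810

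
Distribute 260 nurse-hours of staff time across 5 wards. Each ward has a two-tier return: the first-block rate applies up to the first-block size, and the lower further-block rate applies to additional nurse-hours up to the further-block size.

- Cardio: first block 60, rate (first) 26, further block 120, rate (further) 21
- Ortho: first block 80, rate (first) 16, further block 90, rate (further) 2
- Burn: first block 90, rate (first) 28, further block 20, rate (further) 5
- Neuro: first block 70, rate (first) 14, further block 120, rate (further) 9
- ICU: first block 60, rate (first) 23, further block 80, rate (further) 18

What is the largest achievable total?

Treat each block as its own option and order by rate: Burn/tier1 28 > Cardio/tier1 26 > ICU/tier1 23 > Cardio/tier2 21 > ICU/tier2 18 > Ortho/tier1 16 > Neuro/tier1 14 > Neuro/tier2 9 > Burn/tier2 5 > Ortho/tier2 2.
Fill Burn tier1 block (90 at 28) → 170 left.
Fill Cardio tier1 block (60 at 26) → 110 left.
ICU tier1 at 23: fill all 60 → 50 left.
50 remain; put them into Cardio tier2 at 21.
Total = 28×90 + 26×60 + 23×60 + 21×50 = 6510.

6510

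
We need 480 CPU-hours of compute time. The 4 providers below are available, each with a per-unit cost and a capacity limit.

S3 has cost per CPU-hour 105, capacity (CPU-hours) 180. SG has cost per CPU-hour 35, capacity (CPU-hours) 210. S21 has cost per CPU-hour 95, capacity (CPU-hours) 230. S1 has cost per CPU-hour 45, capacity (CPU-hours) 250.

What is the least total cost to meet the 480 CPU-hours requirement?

20500

Cheapest first:
Take 210 from SG at 35 — need 270 more.
S1 (45): use full 250 — 20 CPU-hours to go.
S21 at 95: take 20 of its 230 — requirement met.
S3: unused.
Cost = 210×35 + 250×45 + 20×95 = 20500.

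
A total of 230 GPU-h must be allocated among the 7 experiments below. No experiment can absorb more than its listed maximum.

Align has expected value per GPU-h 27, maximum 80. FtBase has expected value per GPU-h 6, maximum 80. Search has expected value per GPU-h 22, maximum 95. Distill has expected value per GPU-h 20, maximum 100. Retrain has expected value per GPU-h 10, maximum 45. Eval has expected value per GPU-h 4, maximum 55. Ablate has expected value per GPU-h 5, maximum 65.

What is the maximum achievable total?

Rank by expected value per GPU-h: Align 27 > Search 22 > Distill 20 > Retrain 10 > FtBase 6 > Ablate 5 > Eval 4.
Align takes 80 to reach its cap of 80 → 150 left.
Search takes 95 to reach its cap of 95 → 55 left.
Only 55 left; Distill takes them to reach 55.
Total = 27×80 + 22×95 + 20×55 = 5350.

5350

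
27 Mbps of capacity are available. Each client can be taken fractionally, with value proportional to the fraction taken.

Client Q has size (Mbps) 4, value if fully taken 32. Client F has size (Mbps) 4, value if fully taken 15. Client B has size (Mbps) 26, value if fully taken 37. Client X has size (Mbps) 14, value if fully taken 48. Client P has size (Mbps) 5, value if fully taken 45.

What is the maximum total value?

140

Rank by value-to-size ratio: Client P 45/5≈9, Client Q 32/4≈8, Client F 15/4≈3.75, Client X 48/14≈3.43, Client B 37/26≈1.42.
All 5 Mbps of Client P fit (value 45) → 22 remain.
Take all of Client Q (4 Mbps, value 32) → 18 Mbps left.
All 4 Mbps of Client F fit (value 15) → 14 remain.
All 14 Mbps of Client X fit (value 48) → 0 remain.
Total value = 140.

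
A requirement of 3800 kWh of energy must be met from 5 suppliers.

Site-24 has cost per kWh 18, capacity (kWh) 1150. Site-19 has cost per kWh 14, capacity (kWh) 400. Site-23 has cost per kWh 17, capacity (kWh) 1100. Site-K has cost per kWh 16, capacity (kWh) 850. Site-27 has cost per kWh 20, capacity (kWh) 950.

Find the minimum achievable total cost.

64600

Cheapest first:
Site-19 at 14: take all 400 kWh — 3400 still needed.
Take 850 from Site-K at 16 — need 2550 more.
Site-23 at 17: take all 1100 kWh — 1450 still needed.
Site-24 (18): use full 1150 — 300 kWh to go.
Site-27 at 20: take 300 of its 950 — requirement met.
Cost = 400×14 + 850×16 + 1100×17 + 1150×18 + 300×20 = 64600.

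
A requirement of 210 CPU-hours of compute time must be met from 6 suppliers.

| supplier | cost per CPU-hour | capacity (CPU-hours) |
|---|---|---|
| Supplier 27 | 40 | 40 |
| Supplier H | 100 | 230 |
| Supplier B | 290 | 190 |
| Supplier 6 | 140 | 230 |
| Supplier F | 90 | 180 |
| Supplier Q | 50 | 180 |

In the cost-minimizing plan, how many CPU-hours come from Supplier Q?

170

Use suppliers in increasing cost order.
Supplier 27 at 40: take all 40 CPU-hours — 170 still needed.
Supplier Q at 50: take 170 of its 180 — requirement met.
Supplier F, Supplier H, Supplier 6, Supplier B: unused.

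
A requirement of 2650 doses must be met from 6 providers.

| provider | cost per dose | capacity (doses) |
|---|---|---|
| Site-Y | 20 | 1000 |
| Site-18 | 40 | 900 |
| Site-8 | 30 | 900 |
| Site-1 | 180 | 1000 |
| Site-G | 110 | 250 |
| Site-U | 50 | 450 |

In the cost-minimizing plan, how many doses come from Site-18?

750

Cheapest first:
Site-Y at 20: take all 1000 doses ; 1650 still needed.
Site-8 (30): use full 900 ; 750 doses to go.
Take 750 from Site-18 at 40 to finish.
Site-U, Site-G, Site-1: unused.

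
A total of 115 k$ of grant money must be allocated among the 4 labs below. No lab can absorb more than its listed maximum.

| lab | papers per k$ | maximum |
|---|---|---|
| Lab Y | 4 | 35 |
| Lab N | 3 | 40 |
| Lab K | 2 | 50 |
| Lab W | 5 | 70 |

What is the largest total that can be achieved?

Order the labs by papers per k$: Lab W 5 > Lab Y 4 > Lab N 3 > Lab K 2.
Lab W: +70 to 70 (cap) ; 45 left.
Lab Y takes 35 to reach its cap of 35 ; 10 left.
Lab N has room for 40 but only 10 remain, so it gets 10.
Total = 4×35 + 3×10 + 5×70 = 520.

520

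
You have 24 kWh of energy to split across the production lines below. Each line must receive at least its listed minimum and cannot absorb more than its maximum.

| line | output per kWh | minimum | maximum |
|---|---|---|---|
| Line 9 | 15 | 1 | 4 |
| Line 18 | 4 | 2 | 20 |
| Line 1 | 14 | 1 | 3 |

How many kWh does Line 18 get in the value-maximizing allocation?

17

Meeting every minimum uses 1+2+1 = 4 kWh, leaving 20.
Highest output per kWh first: Line 9 15 > Line 1 14 > Line 18 4.
Line 9: +3 to 4 (cap) ; 17 left.
Line 1: +2 to 3 (cap) ; 15 left.
Line 18 has room for 18 more but only 15 remain, so it gets 17.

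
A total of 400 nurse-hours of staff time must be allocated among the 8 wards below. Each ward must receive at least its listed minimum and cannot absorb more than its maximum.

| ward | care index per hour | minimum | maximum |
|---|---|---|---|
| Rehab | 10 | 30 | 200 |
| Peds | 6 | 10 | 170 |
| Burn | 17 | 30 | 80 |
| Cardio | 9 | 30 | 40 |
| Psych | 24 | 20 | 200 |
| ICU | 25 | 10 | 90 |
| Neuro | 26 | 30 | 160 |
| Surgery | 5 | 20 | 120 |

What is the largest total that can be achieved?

8370

Meeting every minimum uses 30+10+30+30+20+10+30+20 = 180 nurse-hours, leaving 220.
Rank by care index per hour: Neuro 26 > ICU 25 > Psych 24 > Burn 17 > Rehab 10 > Cardio 9 > Peds 6 > Surgery 5.
Neuro takes 130 more to reach its cap of 160 → 90 left.
Give ICU 80 more to hit its cap of 90 → 10 left.
Psych: +10 (room for 180) → 30. Pool exhausted.
Total = 10×30 + 6×10 + 17×30 + 9×30 + 24×30 + 25×90 + 26×160 + 5×20 = 8370.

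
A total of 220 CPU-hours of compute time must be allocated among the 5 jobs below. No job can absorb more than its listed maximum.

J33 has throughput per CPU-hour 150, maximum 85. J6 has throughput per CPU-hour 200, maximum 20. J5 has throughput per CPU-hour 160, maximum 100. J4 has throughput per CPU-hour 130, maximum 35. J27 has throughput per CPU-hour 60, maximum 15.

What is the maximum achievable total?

34700

Rank by throughput per CPU-hour: J6 200 > J5 160 > J33 150 > J4 130 > J27 60.
J6: +20 to 20 (cap) — 200 left.
Give J5 100 to hit its cap of 100 — 100 left.
Give J33 85 to hit its cap of 85 — 15 left.
J4 has room for 35 but only 15 remain, so it gets 15.
Total = 150×85 + 200×20 + 160×100 + 130×15 = 34700.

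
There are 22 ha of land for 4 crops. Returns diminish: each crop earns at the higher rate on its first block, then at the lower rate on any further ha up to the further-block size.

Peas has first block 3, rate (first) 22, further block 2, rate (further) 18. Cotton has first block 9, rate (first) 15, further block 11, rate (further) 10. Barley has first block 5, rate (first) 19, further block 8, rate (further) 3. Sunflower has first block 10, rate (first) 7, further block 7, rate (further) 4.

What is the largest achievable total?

362

Order all 8 blocks by rate: Peas/T1 22 > Barley/T1 19 > Peas/T2 18 > Cotton/T1 15 > Cotton/T2 10 > Sunflower/T1 7 > Sunflower/T2 4 > Barley/T2 3.
Fill Peas T1 block (3 at 22) — 19 left.
Barley T1 at 19: fill all 5 — 14 left.
Peas/T2 (18): +2 — 12 left.
Fill Cotton T1 block (9 at 15) — 3 left.
Cotton T2 at 10: only 3 left, fill 3.
Total = 22×3 + 19×5 + 18×2 + 15×9 + 10×3 = 362.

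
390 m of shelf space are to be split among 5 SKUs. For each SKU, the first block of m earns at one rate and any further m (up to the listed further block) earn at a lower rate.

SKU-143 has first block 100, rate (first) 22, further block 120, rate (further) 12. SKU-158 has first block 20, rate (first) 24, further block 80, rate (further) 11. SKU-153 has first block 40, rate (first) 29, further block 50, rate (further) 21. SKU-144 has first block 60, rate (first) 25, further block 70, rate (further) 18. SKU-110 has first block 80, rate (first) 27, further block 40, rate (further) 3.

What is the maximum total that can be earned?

9270

Treat each block as its own option and order by rate: SKU-153/T1 29 > SKU-110/T1 27 > SKU-144/T1 25 > SKU-158/T1 24 > SKU-143/T1 22 > SKU-153/T2 21 > SKU-144/T2 18 > SKU-143/T2 12 > SKU-158/T2 11 > SKU-110/T2 3.
SKU-153/T1 (29): +40 ; 350 left.
SKU-110/T1 (27): +80 ; 270 left.
Fill SKU-144 T1 block (60 at 25) ; 210 left.
Fill SKU-158 T1 block (20 at 24) ; 190 left.
Fill SKU-143 T1 block (100 at 22) ; 90 left.
SKU-153/T2 (21): +50 ; 40 left.
SKU-144 T2 at 18: only 40 left, fill 40.
Total = 29×40 + 27×80 + 25×60 + 24×20 + 22×100 + 21×50 + 18×40 = 9270.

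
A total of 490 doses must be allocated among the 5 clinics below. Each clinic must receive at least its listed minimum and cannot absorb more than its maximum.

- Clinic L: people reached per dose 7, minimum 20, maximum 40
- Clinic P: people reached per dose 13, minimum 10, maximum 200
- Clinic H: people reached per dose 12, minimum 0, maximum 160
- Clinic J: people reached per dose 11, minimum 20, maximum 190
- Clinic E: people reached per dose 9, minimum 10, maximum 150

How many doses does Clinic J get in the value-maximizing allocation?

100

Meeting every minimum uses 20+10+0+20+10 = 60 doses, leaving 430.
Highest people reached per dose first: Clinic P 13 > Clinic H 12 > Clinic J 11 > Clinic E 9 > Clinic L 7.
Clinic P takes 190 more to reach its cap of 200 ; 240 left.
Clinic H: +160 to 160 (cap) ; 80 left.
Clinic J has room for 170 more but only 80 remain, so it gets 100.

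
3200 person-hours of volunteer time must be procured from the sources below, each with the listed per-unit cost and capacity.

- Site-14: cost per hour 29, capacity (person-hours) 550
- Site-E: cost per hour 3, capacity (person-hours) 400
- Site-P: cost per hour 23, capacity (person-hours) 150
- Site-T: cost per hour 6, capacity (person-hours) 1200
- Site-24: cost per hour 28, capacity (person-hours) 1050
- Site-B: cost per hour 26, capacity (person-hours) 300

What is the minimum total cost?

51950

Use sources in increasing cost order.
Site-E (3): use full 400 → 2800 person-hours to go.
Site-T (6): use full 1200 → 1600 person-hours to go.
Site-P (23): use full 150 → 1450 person-hours to go.
Site-B (26): use full 300 → 1150 person-hours to go.
Site-24 (28): use full 1050 → 100 person-hours to go.
Site-14 at 29: take 100 of its 550 → requirement met.
Cost = 400×3 + 1200×6 + 150×23 + 300×26 + 1050×28 + 100×29 = 51950.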